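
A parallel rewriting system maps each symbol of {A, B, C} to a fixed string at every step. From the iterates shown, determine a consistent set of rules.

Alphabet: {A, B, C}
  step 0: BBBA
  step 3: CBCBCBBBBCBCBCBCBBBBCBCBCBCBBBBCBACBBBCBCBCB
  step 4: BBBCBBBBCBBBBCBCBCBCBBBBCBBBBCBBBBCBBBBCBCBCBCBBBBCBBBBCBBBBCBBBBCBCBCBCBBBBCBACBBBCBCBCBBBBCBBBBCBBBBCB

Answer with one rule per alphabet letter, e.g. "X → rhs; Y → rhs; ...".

  step 3 ⇒ step 4: CBCBCBBBBCBCBCBCBBBBCBCBCBCBBBBCBACBBBCBCBCB ⇒ BBB·CB·BBB·CB·BBB·CB·CB·CB·CB·BBB·CB·BBB·CB·BBB·CB·BBB·CB·CB·CB·CB·BBB·CB·BBB·CB·BBB·CB·BBB·CB·CB·CB·CB·BBB·CB·AC·BBB·CB·CB·CB·BBB·CB·BBB·CB·BBB·CB
    A ↦ AC
    B ↦ CB
    C ↦ BBB

A->AC, B->CB, C->BBB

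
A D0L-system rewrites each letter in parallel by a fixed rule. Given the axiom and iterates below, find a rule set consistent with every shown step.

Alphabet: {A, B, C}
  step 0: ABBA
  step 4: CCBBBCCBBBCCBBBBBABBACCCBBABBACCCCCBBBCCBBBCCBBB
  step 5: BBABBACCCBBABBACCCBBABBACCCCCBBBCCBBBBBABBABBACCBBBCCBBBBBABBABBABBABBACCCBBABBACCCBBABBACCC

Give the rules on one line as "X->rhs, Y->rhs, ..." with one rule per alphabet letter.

  step 4 ⇒ step 5: CCBBBCCBBBCCBBBBBABBACCCBBABBACCCCCBBBCCBBBCCBBB ⇒ BBA·BBA·C·C·C·BBA·BBA·C·C·C·BBA·BBA·C·C·C·C·C·BBB·C·C·BBB·BBA·BBA·BBA·C·C·BBB·C·C·BBB·BBA·BBA·BBA·BBA·BBA·C·C·C·BBA·BBA·C·C·C·BBA·BBA·C·C·C
    A ↦ BBB
    B ↦ C
    C ↦ BBA

A->BBB, B->C, C->BBA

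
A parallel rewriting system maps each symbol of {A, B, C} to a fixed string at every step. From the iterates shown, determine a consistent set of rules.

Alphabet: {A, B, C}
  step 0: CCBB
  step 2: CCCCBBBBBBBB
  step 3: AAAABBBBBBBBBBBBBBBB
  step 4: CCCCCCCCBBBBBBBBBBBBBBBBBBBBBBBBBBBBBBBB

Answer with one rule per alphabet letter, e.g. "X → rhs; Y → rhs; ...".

A->CC, B->BB, C->A

  step 3 ⇒ step 4: AAAABBBBBBBBBBBBBBBB ⇒ CC·CC·CC·CC·BB·BB·BB·BB·BB·BB·BB·BB·BB·BB·BB·BB·BB·BB·BB·BB
    A ↦ CC
    B ↦ BB
  step 2 ⇒ step 3: CCCCBBBBBBBB ⇒ A·A·A·A·BB·BB·BB·BB·BB·BB·BB·BB
    C ↦ A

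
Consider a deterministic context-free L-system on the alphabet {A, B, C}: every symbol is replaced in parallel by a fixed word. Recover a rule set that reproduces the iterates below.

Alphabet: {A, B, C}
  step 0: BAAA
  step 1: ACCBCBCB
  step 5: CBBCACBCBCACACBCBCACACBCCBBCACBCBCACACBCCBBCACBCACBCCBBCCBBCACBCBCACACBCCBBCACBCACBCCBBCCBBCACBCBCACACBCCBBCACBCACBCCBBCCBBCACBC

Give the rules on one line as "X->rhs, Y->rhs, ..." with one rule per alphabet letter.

  step 0 ⇒ step 1: BAAA ⇒ AC·CB·CB·CB
    A ↦ CB
    B ↦ AC
    C ↦ BC  (constrained at step 1)

A->CB, B->AC, C->BC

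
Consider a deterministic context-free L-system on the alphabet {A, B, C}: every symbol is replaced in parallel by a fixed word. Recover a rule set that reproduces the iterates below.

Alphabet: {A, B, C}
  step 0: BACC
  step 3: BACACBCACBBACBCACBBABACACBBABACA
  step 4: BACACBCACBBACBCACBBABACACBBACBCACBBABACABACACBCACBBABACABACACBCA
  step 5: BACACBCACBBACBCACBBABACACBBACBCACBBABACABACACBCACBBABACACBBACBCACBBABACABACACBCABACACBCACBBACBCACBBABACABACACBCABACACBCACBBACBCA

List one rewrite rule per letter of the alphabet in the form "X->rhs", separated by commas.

A->CA, B->BA, C->CB

  step 4 ⇒ step 5: BACACBCACBBACBCACBBABACACBBACBCACBBABACABACACBCACBBABACABACACBCA ⇒ BA·CA·CB·CA·CB·BA·CB·CA·CB·BA·BA·CA·CB·BA·CB·CA·CB·BA·BA·CA·BA·CA·CB·CA·CB·BA·BA·CA·CB·BA·CB·CA·CB·BA·BA·CA·BA·CA·CB·CA·BA·CA·CB·CA·CB·BA·CB·CA·CB·BA·BA·CA·BA·CA·CB·CA·BA·CA·CB·CA·CB·BA·CB·CA
    A ↦ CA
    B ↦ BA
    C ↦ CB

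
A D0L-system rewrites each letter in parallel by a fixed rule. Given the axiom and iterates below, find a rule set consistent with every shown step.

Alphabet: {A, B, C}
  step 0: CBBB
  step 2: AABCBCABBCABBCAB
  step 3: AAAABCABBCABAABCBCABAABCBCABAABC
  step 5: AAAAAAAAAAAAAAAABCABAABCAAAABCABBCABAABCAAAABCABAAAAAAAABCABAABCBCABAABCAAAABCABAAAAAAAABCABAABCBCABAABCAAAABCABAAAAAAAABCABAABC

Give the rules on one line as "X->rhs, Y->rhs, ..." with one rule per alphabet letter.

A->AA, B->BC, C->AB

  step 2 ⇒ step 3: AABCBCABBCABBCAB ⇒ AA·AA·BC·AB·BC·AB·AA·BC·BC·AB·AA·BC·BC·AB·AA·BC
    A ↦ AA
    B ↦ BC
    C ↦ AB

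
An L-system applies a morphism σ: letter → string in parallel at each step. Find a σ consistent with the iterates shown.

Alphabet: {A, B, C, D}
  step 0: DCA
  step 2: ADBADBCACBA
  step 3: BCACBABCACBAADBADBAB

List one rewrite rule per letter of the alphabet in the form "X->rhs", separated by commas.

  step 2 ⇒ step 3: ADBADBCACBA ⇒ B·CAC·BA·B·CAC·BA·AD·B·AD·BA·B
    A ↦ B
    B ↦ BA
    C ↦ AD
    D ↦ CAC

A->B, B->BA, C->AD, D->CAC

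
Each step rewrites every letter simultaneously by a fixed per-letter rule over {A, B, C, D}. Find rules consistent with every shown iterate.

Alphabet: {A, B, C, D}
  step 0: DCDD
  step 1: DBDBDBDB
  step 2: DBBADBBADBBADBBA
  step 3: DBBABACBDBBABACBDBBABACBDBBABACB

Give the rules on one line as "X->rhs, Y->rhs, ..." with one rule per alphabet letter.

A->CB, B->BA, C->DB, D->DB

  step 2 ⇒ step 3: DBBADBBADBBADBBA ⇒ DB·BA·BA·CB·DB·BA·BA·CB·DB·BA·BA·CB·DB·BA·BA·CB
    A ↦ CB
    B ↦ BA
    D ↦ DB
  step 0 ⇒ step 1: DCDD ⇒ DB·DB·DB·DB
    C ↦ DB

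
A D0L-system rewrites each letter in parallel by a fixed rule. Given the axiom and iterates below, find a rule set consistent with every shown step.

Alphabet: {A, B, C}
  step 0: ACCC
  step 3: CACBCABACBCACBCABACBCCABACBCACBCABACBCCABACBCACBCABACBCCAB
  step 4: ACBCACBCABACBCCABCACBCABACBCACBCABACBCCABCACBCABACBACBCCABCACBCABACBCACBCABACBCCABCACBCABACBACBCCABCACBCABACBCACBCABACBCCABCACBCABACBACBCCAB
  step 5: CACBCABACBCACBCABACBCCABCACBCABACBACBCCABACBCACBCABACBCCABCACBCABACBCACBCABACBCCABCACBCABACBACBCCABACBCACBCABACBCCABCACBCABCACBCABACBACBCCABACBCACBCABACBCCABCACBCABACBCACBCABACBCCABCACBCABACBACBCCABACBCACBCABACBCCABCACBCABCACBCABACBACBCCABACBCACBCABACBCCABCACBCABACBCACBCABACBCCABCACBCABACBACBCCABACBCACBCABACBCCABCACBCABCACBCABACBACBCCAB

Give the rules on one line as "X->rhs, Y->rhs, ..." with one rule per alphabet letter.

  step 4 ⇒ step 5: ACBCACBCABACBCCABCACBCABACBCACBCABACBCCABCACBCABACBACBCCABCACBCABACBCACBCABACBCCABCACBCABACBACBCCABCACBCABACBCACBCABACBCCABCACBCABACBACBCCAB ⇒ C·ACB·CAB·ACB·C·ACB·CAB·ACB·C·CAB·C·ACB·CAB·ACB·ACB·C·CAB·ACB·C·ACB·CAB·ACB·C·CAB·C·ACB·CAB·ACB·C·ACB·CAB·ACB·C·CAB·C·ACB·CAB·ACB·ACB·C·CAB·ACB·C·ACB·CAB·ACB·C·CAB·C·ACB·CAB·C·ACB·CAB·ACB·ACB·C·CAB·ACB·C·ACB·CAB·ACB·C·CAB·C·ACB·CAB·ACB·C·ACB·CAB·ACB·C·CAB·C·ACB·CAB·ACB·ACB·C·CAB·ACB·C·ACB·CAB·ACB·C·CAB·C·ACB·CAB·C·ACB·CAB·ACB·ACB·C·CAB·ACB·C·ACB·CAB·ACB·C·CAB·C·ACB·CAB·ACB·C·ACB·CAB·ACB·C·CAB·C·ACB·CAB·ACB·ACB·C·CAB·ACB·C·ACB·CAB·ACB·C·CAB·C·ACB·CAB·C·ACB·CAB·ACB·ACB·C·CAB
    A ↦ C
    B ↦ CAB
    C ↦ ACB

A->C, B->CAB, C->ACB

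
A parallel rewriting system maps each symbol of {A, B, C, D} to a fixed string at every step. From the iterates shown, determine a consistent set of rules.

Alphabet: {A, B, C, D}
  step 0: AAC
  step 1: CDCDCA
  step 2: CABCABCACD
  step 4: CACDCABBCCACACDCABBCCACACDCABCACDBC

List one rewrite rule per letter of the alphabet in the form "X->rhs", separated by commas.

A->CD, B->BC, C->CA, D->B

  step 1 ⇒ step 2: CDCDCA ⇒ CA·B·CA·B·CA·CD
    A ↦ CD
    C ↦ CA
    D ↦ B
    B ↦ BC  (constrained at step 2)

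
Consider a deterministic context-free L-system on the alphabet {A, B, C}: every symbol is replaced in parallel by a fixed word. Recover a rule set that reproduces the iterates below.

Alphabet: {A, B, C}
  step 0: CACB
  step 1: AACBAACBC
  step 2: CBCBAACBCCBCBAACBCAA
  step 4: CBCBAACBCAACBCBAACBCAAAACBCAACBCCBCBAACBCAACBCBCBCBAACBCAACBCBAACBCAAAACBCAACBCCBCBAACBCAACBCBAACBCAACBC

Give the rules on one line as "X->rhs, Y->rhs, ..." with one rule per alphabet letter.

  step 1 ⇒ step 2: AACBAACBC ⇒ CB·CB·AA·CBC·CB·CB·AA·CBC·AA
    A ↦ CB
    B ↦ CBC
    C ↦ AA

A->CB, B->CBC, C->AA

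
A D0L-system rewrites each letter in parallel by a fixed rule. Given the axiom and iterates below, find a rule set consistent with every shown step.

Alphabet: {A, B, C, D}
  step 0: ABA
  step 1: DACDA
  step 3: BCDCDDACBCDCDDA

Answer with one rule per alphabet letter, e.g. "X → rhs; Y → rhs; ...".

A->DA, B->C, C->B, D->CD

  step 0 ⇒ step 1: ABA ⇒ DA·C·DA
    A ↦ DA
    B ↦ C
    C ↦ B  (constrained at step 1)
    D ↦ CD  (constrained at step 1)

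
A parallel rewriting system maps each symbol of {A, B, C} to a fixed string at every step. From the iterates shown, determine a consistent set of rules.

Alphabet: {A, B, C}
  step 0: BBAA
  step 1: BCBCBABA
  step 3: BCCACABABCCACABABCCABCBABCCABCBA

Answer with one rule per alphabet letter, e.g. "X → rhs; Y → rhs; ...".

  step 0 ⇒ step 1: BBAA ⇒ BC·BC·BA·BA
    A ↦ BA
    B ↦ BC
    C ↦ CA  (constrained at step 1)

A->BA, B->BC, C->CA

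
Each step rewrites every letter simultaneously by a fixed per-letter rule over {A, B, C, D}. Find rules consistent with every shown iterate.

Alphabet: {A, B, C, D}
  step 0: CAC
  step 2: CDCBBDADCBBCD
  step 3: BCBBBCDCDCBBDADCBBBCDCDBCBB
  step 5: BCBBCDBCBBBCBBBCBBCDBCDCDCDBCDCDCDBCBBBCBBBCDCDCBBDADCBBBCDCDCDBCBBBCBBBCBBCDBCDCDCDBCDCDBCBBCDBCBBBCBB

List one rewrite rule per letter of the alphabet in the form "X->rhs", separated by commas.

A->DAD, B->CD, C->B, D->CBB

  step 2 ⇒ step 3: CDCBBDADCBBCD ⇒ B·CBB·B·CD·CD·CBB·DAD·CBB·B·CD·CD·B·CBB
    A ↦ DAD
    B ↦ CD
    C ↦ B
    D ↦ CBB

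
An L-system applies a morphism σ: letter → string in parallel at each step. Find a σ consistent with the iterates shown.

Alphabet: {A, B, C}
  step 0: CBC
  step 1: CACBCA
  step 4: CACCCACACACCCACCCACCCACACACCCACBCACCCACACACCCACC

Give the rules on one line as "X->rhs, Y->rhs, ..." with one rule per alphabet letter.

A->CC, B->CB, C->CA

  step 0 ⇒ step 1: CBC ⇒ CA·CB·CA
    B ↦ CB
    C ↦ CA
    A ↦ CC  (constrained at step 1)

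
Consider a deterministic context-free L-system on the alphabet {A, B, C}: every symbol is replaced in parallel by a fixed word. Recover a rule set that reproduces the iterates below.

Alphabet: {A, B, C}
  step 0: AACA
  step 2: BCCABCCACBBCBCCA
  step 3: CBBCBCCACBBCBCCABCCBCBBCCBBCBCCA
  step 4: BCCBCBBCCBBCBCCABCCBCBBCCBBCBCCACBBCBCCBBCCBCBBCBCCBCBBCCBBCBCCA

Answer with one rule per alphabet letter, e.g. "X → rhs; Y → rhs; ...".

A->CA, B->CB, C->BC

  step 3 ⇒ step 4: CBBCBCCACBBCBCCABCCBCBBCCBBCBCCA ⇒ BC·CB·CB·BC·CB·BC·BC·CA·BC·CB·CB·BC·CB·BC·BC·CA·CB·BC·BC·CB·BC·CB·CB·BC·BC·CB·CB·BC·CB·BC·BC·CA
    A ↦ CA
    B ↦ CB
    C ↦ BC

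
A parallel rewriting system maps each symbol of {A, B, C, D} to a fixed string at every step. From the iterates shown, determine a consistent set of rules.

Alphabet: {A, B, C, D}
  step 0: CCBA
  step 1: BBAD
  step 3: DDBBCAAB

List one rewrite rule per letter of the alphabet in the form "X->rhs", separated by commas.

A->D, B->A, C->B, D->BBC

  step 0 ⇒ step 1: CCBA ⇒ B·B·A·D
    A ↦ D
    B ↦ A
    C ↦ B
    D ↦ BBC  (constrained at step 1)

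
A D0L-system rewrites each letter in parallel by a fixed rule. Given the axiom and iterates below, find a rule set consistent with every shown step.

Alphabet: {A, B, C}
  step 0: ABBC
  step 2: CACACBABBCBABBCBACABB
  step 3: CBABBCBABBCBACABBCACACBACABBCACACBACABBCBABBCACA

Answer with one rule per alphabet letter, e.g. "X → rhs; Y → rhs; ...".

A->BB, B->CA, C->CBA

  step 2 ⇒ step 3: CACACBABBCBABBCBACABB ⇒ CBA·BB·CBA·BB·CBA·CA·BB·CA·CA·CBA·CA·BB·CA·CA·CBA·CA·BB·CBA·BB·CA·CA
    A ↦ BB
    B ↦ CA
    C ↦ CBA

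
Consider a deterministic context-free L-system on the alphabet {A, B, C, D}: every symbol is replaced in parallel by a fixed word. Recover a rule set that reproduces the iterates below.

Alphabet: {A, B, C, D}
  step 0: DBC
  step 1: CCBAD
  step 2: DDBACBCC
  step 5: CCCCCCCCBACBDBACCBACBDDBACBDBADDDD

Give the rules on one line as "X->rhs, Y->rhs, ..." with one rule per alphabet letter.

  step 1 ⇒ step 2: CCBAD ⇒ D·D·BA·CB·CC
    A ↦ CB
    B ↦ BA
    C ↦ D
    D ↦ CC

A->CB, B->BA, C->D, D->CC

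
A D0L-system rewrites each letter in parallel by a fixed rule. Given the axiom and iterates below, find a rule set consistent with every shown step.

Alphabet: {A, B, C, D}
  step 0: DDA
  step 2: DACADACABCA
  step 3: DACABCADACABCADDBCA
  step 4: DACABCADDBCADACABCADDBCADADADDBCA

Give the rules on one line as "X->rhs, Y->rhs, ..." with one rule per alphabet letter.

A->CA, B->DD, C->B, D->DA

  step 3 ⇒ step 4: DACABCADACABCADDBCA ⇒ DA·CA·B·CA·DD·B·CA·DA·CA·B·CA·DD·B·CA·DA·DA·DD·B·CA
    A ↦ CA
    B ↦ DD
    C ↦ B
    D ↦ DA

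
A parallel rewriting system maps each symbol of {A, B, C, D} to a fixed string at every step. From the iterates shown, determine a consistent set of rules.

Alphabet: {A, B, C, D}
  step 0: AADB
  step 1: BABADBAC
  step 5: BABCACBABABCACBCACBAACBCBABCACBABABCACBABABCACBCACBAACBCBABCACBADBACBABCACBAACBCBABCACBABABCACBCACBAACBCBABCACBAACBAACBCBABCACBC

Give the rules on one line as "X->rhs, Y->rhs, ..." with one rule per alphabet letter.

  step 0 ⇒ step 1: AADB ⇒ BA·BA·DB·AC
    A ↦ BA
    B ↦ AC
    D ↦ DB
    C ↦ BC  (constrained at step 1)

A->BA, B->AC, C->BC, D->DB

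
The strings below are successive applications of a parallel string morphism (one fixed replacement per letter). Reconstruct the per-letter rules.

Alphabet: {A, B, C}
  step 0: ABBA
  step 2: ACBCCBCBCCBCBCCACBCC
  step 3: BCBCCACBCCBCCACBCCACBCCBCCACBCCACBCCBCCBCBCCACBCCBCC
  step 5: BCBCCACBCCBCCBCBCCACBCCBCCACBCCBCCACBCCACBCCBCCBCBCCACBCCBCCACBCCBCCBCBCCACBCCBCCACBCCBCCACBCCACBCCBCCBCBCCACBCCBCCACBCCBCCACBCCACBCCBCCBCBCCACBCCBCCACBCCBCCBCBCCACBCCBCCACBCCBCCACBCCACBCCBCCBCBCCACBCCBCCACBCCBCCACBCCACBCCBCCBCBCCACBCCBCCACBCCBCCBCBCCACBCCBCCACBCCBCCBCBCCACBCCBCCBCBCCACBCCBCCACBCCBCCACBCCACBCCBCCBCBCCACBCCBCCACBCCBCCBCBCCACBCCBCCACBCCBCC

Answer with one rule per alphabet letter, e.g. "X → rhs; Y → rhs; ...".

  step 2 ⇒ step 3: ACBCCBCBCCBCBCCACBCC ⇒ BC·BCC·AC·BCC·BCC·AC·BCC·AC·BCC·BCC·AC·BCC·AC·BCC·BCC·BC·BCC·AC·BCC·BCC
    A ↦ BC
    B ↦ AC
    C ↦ BCC

A->BC, B->AC, C->BCC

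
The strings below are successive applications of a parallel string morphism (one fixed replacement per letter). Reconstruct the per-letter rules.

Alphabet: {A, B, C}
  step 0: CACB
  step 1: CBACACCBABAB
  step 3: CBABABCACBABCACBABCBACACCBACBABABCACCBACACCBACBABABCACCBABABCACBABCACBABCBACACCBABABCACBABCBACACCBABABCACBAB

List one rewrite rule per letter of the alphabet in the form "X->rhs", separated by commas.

  step 0 ⇒ step 1: CACB ⇒ CBA·CAC·CBA·BAB
    A ↦ CAC
    B ↦ BAB
    C ↦ CBA

A->CAC, B->BAB, C->CBA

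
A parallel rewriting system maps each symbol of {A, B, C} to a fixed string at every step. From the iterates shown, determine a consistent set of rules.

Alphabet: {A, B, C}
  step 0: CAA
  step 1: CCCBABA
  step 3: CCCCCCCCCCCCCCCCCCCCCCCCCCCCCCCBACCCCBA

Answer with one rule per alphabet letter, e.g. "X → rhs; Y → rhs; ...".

  step 0 ⇒ step 1: CAA ⇒ CCC·BA·BA
    A ↦ BA
    C ↦ CCC
    B ↦ C  (constrained at step 1)

A->BA, B->C, C->CCC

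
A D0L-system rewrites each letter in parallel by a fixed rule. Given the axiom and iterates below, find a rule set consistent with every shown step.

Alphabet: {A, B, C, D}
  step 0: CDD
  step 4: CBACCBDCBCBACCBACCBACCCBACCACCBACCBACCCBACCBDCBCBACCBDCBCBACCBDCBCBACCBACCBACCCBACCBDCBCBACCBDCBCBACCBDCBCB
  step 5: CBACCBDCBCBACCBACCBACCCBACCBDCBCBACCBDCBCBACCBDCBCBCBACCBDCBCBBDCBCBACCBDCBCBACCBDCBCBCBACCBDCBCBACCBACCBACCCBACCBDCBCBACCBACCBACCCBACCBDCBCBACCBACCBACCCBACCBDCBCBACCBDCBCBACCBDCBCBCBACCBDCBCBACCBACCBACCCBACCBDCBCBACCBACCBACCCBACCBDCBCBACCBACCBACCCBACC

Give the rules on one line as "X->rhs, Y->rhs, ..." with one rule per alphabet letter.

A->BD, B->ACC, C->CB, D->BAC

  step 4 ⇒ step 5: CBACCBDCBCBACCBACCBACCCBACCACCBACCBACCCBACCBDCBCBACCBDCBCBACCBDCBCBACCBACCBACCCBACCBDCBCBACCBDCBCBACCBDCBCB ⇒ CB·ACC·BD·CB·CB·ACC·BAC·CB·ACC·CB·ACC·BD·CB·CB·ACC·BD·CB·CB·ACC·BD·CB·CB·CB·ACC·BD·CB·CB·BD·CB·CB·ACC·BD·CB·CB·ACC·BD·CB·CB·CB·ACC·BD·CB·CB·ACC·BAC·CB·ACC·CB·ACC·BD·CB·CB·ACC·BAC·CB·ACC·CB·ACC·BD·CB·CB·ACC·BAC·CB·ACC·CB·ACC·BD·CB·CB·ACC·BD·CB·CB·ACC·BD·CB·CB·CB·ACC·BD·CB·CB·ACC·BAC·CB·ACC·CB·ACC·BD·CB·CB·ACC·BAC·CB·ACC·CB·ACC·BD·CB·CB·ACC·BAC·CB·ACC·CB·ACC
    A ↦ BD
    B ↦ ACC
    C ↦ CB
    D ↦ BAC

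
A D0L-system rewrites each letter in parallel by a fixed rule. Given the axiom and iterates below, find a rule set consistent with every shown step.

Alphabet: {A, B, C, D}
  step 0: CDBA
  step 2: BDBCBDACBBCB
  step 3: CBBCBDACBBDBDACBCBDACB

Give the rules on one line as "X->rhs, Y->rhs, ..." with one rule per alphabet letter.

  step 2 ⇒ step 3: BDBCBDACBBCB ⇒ CB·B·CB·DA·CB·B·DB·DA·CB·CB·DA·CB
    A ↦ DB
    B ↦ CB
    C ↦ DA
    D ↦ B

A->DB, B->CB, C->DA, D->B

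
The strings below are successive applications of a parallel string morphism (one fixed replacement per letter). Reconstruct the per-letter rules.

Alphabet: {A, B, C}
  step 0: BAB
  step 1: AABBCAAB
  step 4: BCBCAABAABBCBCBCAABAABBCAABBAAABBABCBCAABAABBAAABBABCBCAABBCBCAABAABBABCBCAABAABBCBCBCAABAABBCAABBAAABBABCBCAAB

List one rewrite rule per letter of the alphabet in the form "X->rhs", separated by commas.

A->BC, B->AAB, C->BA

  step 0 ⇒ step 1: BAB ⇒ AAB·BC·AAB
    A ↦ BC
    B ↦ AAB
    C ↦ BA  (constrained at step 1)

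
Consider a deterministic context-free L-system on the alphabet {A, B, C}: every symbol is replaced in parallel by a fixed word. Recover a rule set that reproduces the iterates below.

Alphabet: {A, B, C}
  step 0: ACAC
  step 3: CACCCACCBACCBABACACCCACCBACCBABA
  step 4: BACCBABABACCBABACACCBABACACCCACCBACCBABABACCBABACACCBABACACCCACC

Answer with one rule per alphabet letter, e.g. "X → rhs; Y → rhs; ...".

A->CC, B->CA, C->BA

  step 3 ⇒ step 4: CACCCACCBACCBABACACCCACCBACCBABA ⇒ BA·CC·BA·BA·BA·CC·BA·BA·CA·CC·BA·BA·CA·CC·CA·CC·BA·CC·BA·BA·BA·CC·BA·BA·CA·CC·BA·BA·CA·CC·CA·CC
    A ↦ CC
    B ↦ CA
    C ↦ BA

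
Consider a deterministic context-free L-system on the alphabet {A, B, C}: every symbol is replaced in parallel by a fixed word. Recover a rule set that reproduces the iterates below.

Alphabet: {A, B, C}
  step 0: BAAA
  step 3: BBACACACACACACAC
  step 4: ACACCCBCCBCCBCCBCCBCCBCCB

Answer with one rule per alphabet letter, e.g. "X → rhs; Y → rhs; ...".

  step 3 ⇒ step 4: BBACACACACACACAC ⇒ AC·AC·CC·B·CC·B·CC·B·CC·B·CC·B·CC·B·CC·B
    A ↦ CC
    B ↦ AC
    C ↦ B

A->CC, B->AC, C->B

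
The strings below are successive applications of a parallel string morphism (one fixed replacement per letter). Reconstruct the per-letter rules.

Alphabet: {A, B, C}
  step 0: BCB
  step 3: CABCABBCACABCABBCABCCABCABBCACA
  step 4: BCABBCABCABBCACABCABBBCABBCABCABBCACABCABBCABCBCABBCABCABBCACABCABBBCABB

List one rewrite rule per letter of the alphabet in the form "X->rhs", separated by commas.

A->ABB, B->CA, C->BC

  step 3 ⇒ step 4: CABCABBCACABCABBCABCCABCABBCACA ⇒ BC·ABB·CA·BC·ABB·CA·CA·BC·ABB·BC·ABB·CA·BC·ABB·CA·CA·BC·ABB·CA·BC·BC·ABB·CA·BC·ABB·CA·CA·BC·ABB·BC·ABB
    A ↦ ABB
    B ↦ CA
    C ↦ BC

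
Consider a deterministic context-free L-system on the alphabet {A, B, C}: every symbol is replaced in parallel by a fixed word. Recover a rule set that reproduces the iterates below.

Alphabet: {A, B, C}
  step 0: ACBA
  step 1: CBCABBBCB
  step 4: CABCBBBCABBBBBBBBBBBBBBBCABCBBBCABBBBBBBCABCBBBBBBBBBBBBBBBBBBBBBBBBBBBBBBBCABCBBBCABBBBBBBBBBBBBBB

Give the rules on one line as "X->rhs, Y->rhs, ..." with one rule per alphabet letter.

A->CB, B->BB, C->CAB

  step 0 ⇒ step 1: ACBA ⇒ CB·CAB·BB·CB
    A ↦ CB
    B ↦ BB
    C ↦ CAB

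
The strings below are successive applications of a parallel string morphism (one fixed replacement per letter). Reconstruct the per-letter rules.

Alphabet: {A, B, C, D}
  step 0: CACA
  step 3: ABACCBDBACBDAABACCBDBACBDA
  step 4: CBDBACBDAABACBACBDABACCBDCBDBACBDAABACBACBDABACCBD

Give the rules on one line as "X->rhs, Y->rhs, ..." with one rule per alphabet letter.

A->CBD, B->BA, C->A, D->C

  step 3 ⇒ step 4: ABACCBDBACBDAABACCBDBACBDA ⇒ CBD·BA·CBD·A·A·BA·C·BA·CBD·A·BA·C·CBD·CBD·BA·CBD·A·A·BA·C·BA·CBD·A·BA·C·CBD
    A ↦ CBD
    B ↦ BA
    C ↦ A
    D ↦ C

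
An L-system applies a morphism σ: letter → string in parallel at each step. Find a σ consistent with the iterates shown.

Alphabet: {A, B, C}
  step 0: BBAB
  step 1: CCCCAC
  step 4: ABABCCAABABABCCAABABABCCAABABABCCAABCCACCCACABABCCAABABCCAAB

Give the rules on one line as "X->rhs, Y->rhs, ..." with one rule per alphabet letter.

A->CCA, B->C, C->AB

  step 0 ⇒ step 1: BBAB ⇒ C·C·CCA·C
    A ↦ CCA
    B ↦ C
    C ↦ AB  (constrained at step 1)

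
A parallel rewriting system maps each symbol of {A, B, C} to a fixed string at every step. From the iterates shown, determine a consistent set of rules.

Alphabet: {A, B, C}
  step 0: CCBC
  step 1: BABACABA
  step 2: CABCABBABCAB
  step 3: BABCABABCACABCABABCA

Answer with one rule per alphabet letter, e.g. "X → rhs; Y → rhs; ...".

  step 2 ⇒ step 3: CABCABBABCAB ⇒ BA·B·CA·BA·B·CA·CA·B·CA·BA·B·CA
    A ↦ B
    B ↦ CA
    C ↦ BA

A->B, B->CA, C->BA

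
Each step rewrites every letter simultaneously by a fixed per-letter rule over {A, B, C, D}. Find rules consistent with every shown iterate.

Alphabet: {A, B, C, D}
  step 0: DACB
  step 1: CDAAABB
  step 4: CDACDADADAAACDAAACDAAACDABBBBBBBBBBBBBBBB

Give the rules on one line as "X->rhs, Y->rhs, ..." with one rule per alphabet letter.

A->DA, B->BB, C->AA, D->C

  step 0 ⇒ step 1: DACB ⇒ C·DA·AA·BB
    A ↦ DA
    B ↦ BB
    C ↦ AA
    D ↦ C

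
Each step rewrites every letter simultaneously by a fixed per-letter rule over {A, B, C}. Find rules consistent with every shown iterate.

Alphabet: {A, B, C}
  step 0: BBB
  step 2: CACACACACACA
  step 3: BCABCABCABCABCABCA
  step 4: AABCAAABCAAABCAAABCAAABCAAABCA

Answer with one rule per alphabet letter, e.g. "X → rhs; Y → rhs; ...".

  step 3 ⇒ step 4: BCABCABCABCABCABCA ⇒ AA·B·CA·AA·B·CA·AA·B·CA·AA·B·CA·AA·B·CA·AA·B·CA
    A ↦ CA
    B ↦ AA
    C ↦ B

A->CA, B->AA, C->B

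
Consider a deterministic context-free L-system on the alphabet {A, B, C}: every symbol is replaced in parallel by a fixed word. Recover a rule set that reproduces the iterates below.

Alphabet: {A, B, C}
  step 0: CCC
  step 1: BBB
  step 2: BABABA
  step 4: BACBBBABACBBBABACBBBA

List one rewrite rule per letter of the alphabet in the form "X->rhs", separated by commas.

A->CB, B->BA, C->B

  step 1 ⇒ step 2: BBB ⇒ BA·BA·BA
    B ↦ BA
    A ↦ CB  (constrained at step 2)
  step 0 ⇒ step 1: CCC ⇒ B·B·B
    C ↦ B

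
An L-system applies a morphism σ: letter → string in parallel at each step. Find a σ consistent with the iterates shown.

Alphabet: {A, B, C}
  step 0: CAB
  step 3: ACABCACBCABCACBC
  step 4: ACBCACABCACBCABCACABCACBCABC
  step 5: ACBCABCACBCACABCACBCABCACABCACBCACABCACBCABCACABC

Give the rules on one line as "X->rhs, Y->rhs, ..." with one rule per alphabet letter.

  step 4 ⇒ step 5: ACBCACABCACBCABCACABCACBCABC ⇒ AC·BC·A·BC·AC·BC·AC·A·BC·AC·BC·A·BC·AC·A·BC·AC·BC·AC·A·BC·AC·BC·A·BC·AC·A·BC
    A ↦ AC
    B ↦ A
    C ↦ BC

A->AC, B->A, C->BC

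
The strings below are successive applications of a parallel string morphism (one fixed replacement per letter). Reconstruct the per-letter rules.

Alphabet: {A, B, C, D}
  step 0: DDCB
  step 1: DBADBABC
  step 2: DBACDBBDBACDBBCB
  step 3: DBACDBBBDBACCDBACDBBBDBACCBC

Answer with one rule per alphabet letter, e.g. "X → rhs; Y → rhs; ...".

A->DBB, B->C, C->B, D->DBA

  step 2 ⇒ step 3: DBACDBBDBACDBBCB ⇒ DBA·C·DBB·B·DBA·C·C·DBA·C·DBB·B·DBA·C·C·B·C
    A ↦ DBB
    B ↦ C
    C ↦ B
    D ↦ DBA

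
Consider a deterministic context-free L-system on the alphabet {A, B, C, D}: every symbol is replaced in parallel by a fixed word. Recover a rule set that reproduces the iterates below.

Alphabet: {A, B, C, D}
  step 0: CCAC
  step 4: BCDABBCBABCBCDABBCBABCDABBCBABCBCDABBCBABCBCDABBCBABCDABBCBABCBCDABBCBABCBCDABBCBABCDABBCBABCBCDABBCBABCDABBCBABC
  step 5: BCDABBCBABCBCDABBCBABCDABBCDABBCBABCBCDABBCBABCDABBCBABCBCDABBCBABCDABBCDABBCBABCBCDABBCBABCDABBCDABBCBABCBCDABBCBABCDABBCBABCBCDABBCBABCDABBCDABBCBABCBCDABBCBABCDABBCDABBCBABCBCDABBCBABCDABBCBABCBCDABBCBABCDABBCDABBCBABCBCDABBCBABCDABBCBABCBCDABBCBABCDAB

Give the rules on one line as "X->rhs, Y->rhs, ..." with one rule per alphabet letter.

  step 4 ⇒ step 5: BCDABBCBABCBCDABBCBABCDABBCBABCBCDABBCBABCBCDABBCBABCDABBCBABCBCDABBCBABCBCDABBCBABCDABBCBABCBCDABBCBABCDABBCBABC ⇒ BC·DAB·BC·BA·BC·BC·DAB·BC·BA·BC·DAB·BC·DAB·BC·BA·BC·BC·DAB·BC·BA·BC·DAB·BC·BA·BC·BC·DAB·BC·BA·BC·DAB·BC·DAB·BC·BA·BC·BC·DAB·BC·BA·BC·DAB·BC·DAB·BC·BA·BC·BC·DAB·BC·BA·BC·DAB·BC·BA·BC·BC·DAB·BC·BA·BC·DAB·BC·DAB·BC·BA·BC·BC·DAB·BC·BA·BC·DAB·BC·DAB·BC·BA·BC·BC·DAB·BC·BA·BC·DAB·BC·BA·BC·BC·DAB·BC·BA·BC·DAB·BC·DAB·BC·BA·BC·BC·DAB·BC·BA·BC·DAB·BC·BA·BC·BC·DAB·BC·BA·BC·DAB
    A ↦ BA
    B ↦ BC
    C ↦ DAB
    D ↦ BC

A->BA, B->BC, C->DAB, D->BC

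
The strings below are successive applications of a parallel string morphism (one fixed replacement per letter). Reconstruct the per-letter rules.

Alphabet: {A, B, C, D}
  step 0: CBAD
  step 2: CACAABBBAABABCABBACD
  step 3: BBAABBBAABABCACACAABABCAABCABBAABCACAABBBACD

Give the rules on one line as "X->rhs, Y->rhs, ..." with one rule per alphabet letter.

  step 2 ⇒ step 3: CACAABBBAABABCABBACD ⇒ BBA·AB·BBA·AB·AB·CA·CA·CA·AB·AB·CA·AB·CA·BBA·AB·CA·CA·AB·BBA·CD
    A ↦ AB
    B ↦ CA
    C ↦ BBA
    D ↦ CD

A->AB, B->CA, C->BBA, D->CD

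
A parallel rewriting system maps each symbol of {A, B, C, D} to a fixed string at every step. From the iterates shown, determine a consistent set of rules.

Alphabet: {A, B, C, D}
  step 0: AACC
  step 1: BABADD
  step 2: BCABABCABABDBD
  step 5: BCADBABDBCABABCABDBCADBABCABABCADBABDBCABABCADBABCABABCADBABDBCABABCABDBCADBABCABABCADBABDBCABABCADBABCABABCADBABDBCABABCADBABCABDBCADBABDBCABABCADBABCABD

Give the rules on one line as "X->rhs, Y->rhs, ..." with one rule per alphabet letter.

  step 1 ⇒ step 2: BABADD ⇒ BCA·BA·BCA·BA·BD·BD
    A ↦ BA
    B ↦ BCA
    D ↦ BD
  step 0 ⇒ step 1: AACC ⇒ BA·BA·D·D
    C ↦ D

A->BA, B->BCA, C->D, D->BD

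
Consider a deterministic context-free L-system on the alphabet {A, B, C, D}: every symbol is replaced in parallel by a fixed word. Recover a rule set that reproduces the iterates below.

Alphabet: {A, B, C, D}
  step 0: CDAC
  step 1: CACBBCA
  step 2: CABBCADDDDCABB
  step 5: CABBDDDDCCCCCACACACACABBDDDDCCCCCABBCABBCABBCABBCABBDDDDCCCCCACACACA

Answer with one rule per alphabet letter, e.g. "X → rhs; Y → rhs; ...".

  step 1 ⇒ step 2: CACBBCA ⇒ CA·BB·CA·DD·DD·CA·BB
    A ↦ BB
    B ↦ DD
    C ↦ CA
  step 0 ⇒ step 1: CDAC ⇒ CA·C·BB·CA
    D ↦ C

A->BB, B->DD, C->CA, D->C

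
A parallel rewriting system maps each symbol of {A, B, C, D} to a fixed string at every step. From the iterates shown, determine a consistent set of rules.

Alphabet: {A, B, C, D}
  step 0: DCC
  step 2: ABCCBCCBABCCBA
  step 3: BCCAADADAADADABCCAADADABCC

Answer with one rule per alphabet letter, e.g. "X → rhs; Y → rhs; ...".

A->BCC, B->A, C->AD, D->BA

  step 2 ⇒ step 3: ABCCBCCBABCCBA ⇒ BCC·A·AD·AD·A·AD·AD·A·BCC·A·AD·AD·A·BCC
    A ↦ BCC
    B ↦ A
    C ↦ AD
    D ↦ BA  (constrained at step 0)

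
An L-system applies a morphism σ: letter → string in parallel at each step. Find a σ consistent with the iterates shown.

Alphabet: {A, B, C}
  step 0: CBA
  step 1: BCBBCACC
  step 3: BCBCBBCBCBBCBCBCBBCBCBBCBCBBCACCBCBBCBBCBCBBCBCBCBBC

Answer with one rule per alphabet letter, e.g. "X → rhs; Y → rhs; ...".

A->ACC, B->BC, C->BCB

  step 0 ⇒ step 1: CBA ⇒ BCB·BC·ACC
    A ↦ ACC
    B ↦ BC
    C ↦ BCB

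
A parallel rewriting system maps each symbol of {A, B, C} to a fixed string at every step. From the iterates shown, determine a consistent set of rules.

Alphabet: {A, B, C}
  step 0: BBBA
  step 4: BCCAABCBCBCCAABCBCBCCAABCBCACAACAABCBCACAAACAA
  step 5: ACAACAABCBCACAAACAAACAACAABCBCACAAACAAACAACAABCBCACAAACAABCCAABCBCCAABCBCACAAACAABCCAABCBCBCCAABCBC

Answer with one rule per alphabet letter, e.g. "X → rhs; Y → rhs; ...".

  step 4 ⇒ step 5: BCCAABCBCBCCAABCBCBCCAABCBCACAACAABCBCACAAACAA ⇒ A·CAA·CAA·BC·BC·A·CAA·A·CAA·A·CAA·CAA·BC·BC·A·CAA·A·CAA·A·CAA·CAA·BC·BC·A·CAA·A·CAA·BC·CAA·BC·BC·CAA·BC·BC·A·CAA·A·CAA·BC·CAA·BC·BC·BC·CAA·BC·BC
    A ↦ BC
    B ↦ A
    C ↦ CAA

A->BC, B->A, C->CAA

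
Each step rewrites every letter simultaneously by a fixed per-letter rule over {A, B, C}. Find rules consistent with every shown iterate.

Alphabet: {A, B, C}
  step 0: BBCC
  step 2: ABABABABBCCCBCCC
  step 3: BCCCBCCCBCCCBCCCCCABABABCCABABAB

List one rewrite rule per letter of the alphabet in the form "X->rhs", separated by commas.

A->BC, B->CC, C->AB

  step 2 ⇒ step 3: ABABABABBCCCBCCC ⇒ BC·CC·BC·CC·BC·CC·BC·CC·CC·AB·AB·AB·CC·AB·AB·AB
    A ↦ BC
    B ↦ CC
    C ↦ AB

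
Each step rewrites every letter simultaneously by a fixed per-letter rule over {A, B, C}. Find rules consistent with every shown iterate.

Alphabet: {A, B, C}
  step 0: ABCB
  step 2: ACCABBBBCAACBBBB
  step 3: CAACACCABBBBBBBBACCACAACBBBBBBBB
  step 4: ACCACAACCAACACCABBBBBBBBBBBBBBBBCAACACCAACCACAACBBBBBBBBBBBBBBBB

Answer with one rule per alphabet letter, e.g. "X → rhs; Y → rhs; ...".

  step 3 ⇒ step 4: CAACACCABBBBBBBBACCACAACBBBBBBBB ⇒ AC·CA·CA·AC·CA·AC·AC·CA·BB·BB·BB·BB·BB·BB·BB·BB·CA·AC·AC·CA·AC·CA·CA·AC·BB·BB·BB·BB·BB·BB·BB·BB
    A ↦ CA
    B ↦ BB
    C ↦ AC

A->CA, B->BB, C->AC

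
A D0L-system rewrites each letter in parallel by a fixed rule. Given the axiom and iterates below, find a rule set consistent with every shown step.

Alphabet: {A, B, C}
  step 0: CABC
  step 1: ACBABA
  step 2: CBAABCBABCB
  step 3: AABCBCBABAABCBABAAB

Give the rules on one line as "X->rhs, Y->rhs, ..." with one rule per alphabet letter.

  step 2 ⇒ step 3: CBAABCBABCB ⇒ A·AB·CB·CB·AB·A·AB·CB·AB·A·AB
    A ↦ CB
    B ↦ AB
    C ↦ A

A->CB, B->AB, C->A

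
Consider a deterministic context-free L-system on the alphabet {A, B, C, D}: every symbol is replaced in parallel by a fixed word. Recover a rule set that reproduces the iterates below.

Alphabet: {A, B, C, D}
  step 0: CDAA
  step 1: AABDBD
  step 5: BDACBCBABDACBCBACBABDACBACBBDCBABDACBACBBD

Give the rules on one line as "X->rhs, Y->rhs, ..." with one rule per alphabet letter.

  step 0 ⇒ step 1: CDAA ⇒ A·A·BD·BD
    A ↦ BD
    C ↦ A
    D ↦ A
    B ↦ CB  (constrained at step 1)

A->BD, B->CB, C->A, D->A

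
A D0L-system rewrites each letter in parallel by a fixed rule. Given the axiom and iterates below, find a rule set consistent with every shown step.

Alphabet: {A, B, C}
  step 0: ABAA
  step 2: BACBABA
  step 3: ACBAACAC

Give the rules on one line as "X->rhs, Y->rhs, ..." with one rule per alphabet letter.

  step 2 ⇒ step 3: BACBABA ⇒ A·C·BA·A·C·A·C
    A ↦ C
    B ↦ A
    C ↦ BA

A->C, B->A, C->BA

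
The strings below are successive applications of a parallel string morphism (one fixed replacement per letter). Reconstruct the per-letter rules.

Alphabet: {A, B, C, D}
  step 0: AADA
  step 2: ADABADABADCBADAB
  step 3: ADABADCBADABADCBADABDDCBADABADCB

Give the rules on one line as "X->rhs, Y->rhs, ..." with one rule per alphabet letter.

  step 2 ⇒ step 3: ADABADABADCBADAB ⇒ AD·AB·AD·CB·AD·AB·AD·CB·AD·AB·DD·CB·AD·AB·AD·CB
    A ↦ AD
    B ↦ CB
    C ↦ DD
    D ↦ AB

A->AD, B->CB, C->DD, D->AB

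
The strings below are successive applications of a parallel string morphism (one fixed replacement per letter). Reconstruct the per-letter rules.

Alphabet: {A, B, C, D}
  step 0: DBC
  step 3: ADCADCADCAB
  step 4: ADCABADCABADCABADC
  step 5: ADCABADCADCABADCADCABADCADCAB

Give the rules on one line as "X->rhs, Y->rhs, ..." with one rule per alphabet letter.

  step 4 ⇒ step 5: ADCABADCABADCABADC ⇒ AD·C·AB·AD·C·AD·C·AB·AD·C·AD·C·AB·AD·C·AD·C·AB
    A ↦ AD
    B ↦ C
    C ↦ AB
    D ↦ C

A->AD, B->C, C->AB, D->C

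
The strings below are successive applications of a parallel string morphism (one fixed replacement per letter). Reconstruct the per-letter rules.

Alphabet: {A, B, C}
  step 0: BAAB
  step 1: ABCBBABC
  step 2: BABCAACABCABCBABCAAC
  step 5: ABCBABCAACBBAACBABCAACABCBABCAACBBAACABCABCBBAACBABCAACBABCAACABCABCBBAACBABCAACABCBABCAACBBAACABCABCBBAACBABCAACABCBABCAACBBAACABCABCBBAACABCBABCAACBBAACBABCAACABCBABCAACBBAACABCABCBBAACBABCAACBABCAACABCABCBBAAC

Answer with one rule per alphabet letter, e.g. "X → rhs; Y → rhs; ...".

  step 1 ⇒ step 2: ABCBBABC ⇒ B·ABC·AAC·ABC·ABC·B·ABC·AAC
    A ↦ B
    B ↦ ABC
    C ↦ AAC

A->B, B->ABC, C->AAC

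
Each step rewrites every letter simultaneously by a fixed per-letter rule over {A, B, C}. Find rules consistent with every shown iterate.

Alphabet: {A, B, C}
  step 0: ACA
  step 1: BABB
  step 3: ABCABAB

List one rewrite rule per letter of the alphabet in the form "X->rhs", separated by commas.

  step 0 ⇒ step 1: ACA ⇒ B·AB·B
    A ↦ B
    C ↦ AB
    B ↦ C  (constrained at step 1)

A->B, B->C, C->AB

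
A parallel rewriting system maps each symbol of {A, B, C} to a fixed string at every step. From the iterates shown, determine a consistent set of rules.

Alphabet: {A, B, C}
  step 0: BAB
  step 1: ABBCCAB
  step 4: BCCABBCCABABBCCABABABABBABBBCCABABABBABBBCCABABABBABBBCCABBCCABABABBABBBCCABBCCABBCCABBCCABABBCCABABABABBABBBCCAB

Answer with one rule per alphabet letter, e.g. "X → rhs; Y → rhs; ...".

  step 0 ⇒ step 1: BAB ⇒ AB·BCC·AB
    A ↦ BCC
    B ↦ AB
    C ↦ ABB  (constrained at step 1)

A->BCC, B->AB, C->ABB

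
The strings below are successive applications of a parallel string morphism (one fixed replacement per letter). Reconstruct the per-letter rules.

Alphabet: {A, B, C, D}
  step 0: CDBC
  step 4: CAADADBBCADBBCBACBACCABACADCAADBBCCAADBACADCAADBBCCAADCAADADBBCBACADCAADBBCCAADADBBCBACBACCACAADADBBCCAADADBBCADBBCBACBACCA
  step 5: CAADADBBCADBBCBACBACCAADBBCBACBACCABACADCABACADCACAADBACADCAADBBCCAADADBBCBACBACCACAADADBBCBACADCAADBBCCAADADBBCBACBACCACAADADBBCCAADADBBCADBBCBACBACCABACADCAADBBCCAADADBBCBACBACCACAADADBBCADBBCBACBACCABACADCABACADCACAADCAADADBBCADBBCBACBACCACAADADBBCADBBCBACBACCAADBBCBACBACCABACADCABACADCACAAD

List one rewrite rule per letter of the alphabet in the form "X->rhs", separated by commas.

A->AD, B->BAC, C->CA, D->BBC

  step 4 ⇒ step 5: CAADADBBCADBBCBACBACCABACADCAADBBCCAADBACADCAADBBCCAADCAADADBBCBACADCAADBBCCAADADBBCBACBACCACAADADBBCCAADADBBCADBBCBACBACCA ⇒ CA·AD·AD·BBC·AD·BBC·BAC·BAC·CA·AD·BBC·BAC·BAC·CA·BAC·AD·CA·BAC·AD·CA·CA·AD·BAC·AD·CA·AD·BBC·CA·AD·AD·BBC·BAC·BAC·CA·CA·AD·AD·BBC·BAC·AD·CA·AD·BBC·CA·AD·AD·BBC·BAC·BAC·CA·CA·AD·AD·BBC·CA·AD·AD·BBC·AD·BBC·BAC·BAC·CA·BAC·AD·CA·AD·BBC·CA·AD·AD·BBC·BAC·BAC·CA·CA·AD·AD·BBC·AD·BBC·BAC·BAC·CA·BAC·AD·CA·BAC·AD·CA·CA·AD·CA·AD·AD·BBC·AD·BBC·BAC·BAC·CA·CA·AD·AD·BBC·AD·BBC·BAC·BAC·CA·AD·BBC·BAC·BAC·CA·BAC·AD·CA·BAC·AD·CA·CA·AD
    A ↦ AD
    B ↦ BAC
    C ↦ CA
    D ↦ BBC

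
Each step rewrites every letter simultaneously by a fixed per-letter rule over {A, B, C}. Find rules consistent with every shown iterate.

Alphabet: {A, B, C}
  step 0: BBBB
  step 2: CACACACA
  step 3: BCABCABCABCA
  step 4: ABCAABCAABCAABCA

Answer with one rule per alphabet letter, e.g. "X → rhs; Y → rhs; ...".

  step 3 ⇒ step 4: BCABCABCABCA ⇒ A·B·CA·A·B·CA·A·B·CA·A·B·CA
    A ↦ CA
    B ↦ A
    C ↦ B

A->CA, B->A, C->B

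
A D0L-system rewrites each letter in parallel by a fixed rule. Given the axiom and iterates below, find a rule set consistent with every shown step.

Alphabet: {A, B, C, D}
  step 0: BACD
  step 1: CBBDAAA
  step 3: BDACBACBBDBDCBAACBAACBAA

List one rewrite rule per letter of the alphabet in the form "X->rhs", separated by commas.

A->BD, B->CB, C->A, D->AA

  step 0 ⇒ step 1: BACD ⇒ CB·BD·A·AA
    A ↦ BD
    B ↦ CB
    C ↦ A
    D ↦ AA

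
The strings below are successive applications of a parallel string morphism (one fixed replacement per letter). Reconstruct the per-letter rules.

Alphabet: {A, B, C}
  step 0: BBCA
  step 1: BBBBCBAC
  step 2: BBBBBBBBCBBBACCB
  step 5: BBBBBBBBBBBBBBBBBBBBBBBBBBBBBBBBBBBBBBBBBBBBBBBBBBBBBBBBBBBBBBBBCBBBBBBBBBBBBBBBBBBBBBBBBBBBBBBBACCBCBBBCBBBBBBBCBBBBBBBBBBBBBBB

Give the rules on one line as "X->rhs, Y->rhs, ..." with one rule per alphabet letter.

A->AC, B->BB, C->CB

  step 1 ⇒ step 2: BBBBCBAC ⇒ BB·BB·BB·BB·CB·BB·AC·CB
    A ↦ AC
    B ↦ BB
    C ↦ CB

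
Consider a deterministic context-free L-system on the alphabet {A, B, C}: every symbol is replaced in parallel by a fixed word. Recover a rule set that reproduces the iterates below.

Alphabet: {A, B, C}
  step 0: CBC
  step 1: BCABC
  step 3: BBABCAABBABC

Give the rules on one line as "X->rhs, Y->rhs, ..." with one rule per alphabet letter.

A->BB, B->A, C->BC

  step 0 ⇒ step 1: CBC ⇒ BC·A·BC
    B ↦ A
    C ↦ BC
    A ↦ BB  (constrained at step 1)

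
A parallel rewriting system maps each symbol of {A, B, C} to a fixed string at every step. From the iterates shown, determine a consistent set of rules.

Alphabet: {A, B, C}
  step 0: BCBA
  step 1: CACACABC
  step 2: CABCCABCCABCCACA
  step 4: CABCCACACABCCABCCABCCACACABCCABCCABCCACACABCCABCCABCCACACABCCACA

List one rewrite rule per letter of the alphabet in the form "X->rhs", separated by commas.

  step 1 ⇒ step 2: CACACABC ⇒ CA·BC·CA·BC·CA·BC·CA·CA
    A ↦ BC
    B ↦ CA
    C ↦ CA

A->BC, B->CA, C->CA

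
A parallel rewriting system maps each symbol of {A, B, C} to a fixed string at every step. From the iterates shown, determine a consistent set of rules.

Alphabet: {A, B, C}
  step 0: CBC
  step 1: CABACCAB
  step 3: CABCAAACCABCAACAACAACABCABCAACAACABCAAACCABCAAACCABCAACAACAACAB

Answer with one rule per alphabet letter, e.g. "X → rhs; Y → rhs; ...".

  step 0 ⇒ step 1: CBC ⇒ CAB·AC·CAB
    B ↦ AC
    C ↦ CAB
    A ↦ CAA  (constrained at step 1)

A->CAA, B->AC, C->CAB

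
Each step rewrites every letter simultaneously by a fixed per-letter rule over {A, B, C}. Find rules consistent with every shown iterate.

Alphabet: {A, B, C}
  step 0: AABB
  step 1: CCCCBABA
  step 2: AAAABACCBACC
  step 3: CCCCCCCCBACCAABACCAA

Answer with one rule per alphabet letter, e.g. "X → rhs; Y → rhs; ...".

A->CC, B->BA, C->A

  step 2 ⇒ step 3: AAAABACCBACC ⇒ CC·CC·CC·CC·BA·CC·A·A·BA·CC·A·A
    A ↦ CC
    B ↦ BA
    C ↦ A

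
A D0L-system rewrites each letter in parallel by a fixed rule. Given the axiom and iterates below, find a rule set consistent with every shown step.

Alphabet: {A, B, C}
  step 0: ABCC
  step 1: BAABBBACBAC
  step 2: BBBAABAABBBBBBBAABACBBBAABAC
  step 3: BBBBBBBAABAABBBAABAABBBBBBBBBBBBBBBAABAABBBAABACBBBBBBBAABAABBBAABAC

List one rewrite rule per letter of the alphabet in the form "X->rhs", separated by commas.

  step 2 ⇒ step 3: BBBAABAABBBBBBBAABACBBBAABAC ⇒ BB·BB·BB·BAA·BAA·BB·BAA·BAA·BB·BB·BB·BB·BB·BB·BB·BAA·BAA·BB·BAA·BAC·BB·BB·BB·BAA·BAA·BB·BAA·BAC
    A ↦ BAA
    B ↦ BB
    C ↦ BAC

A->BAA, B->BB, C->BAC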